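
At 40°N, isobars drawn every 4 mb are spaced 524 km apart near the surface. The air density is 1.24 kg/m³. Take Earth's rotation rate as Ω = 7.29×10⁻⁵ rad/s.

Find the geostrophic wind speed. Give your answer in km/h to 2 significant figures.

24 km/h

Coriolis parameter at 40°N:
f = 2Ω sin φ = 2 × 7.29×10⁻⁵ × sin 40° = 9.37×10⁻⁵ s⁻¹
Pressure gradient: |∂P/∂n| = 400 Pa / 524000 m = 7.63×10⁻⁴ Pa/m
Geostrophic balance (pressure-gradient force = Coriolis force):
V_g = (1/(fρ)) |∂P/∂n| = 7.63×10⁻⁴ / (9.37×10⁻⁵ × 1.24) = 6.57 m/s
Converting: 6.57 m/s × 3.6 = 24 km/h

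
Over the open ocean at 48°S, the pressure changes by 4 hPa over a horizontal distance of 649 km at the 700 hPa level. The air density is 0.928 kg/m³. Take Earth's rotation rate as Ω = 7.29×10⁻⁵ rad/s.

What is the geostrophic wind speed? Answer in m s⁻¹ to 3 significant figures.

Coriolis parameter at 48°S:
f = 2Ω sin φ = 2 × 7.29×10⁻⁵ × sin 48° = 1.08×10⁻⁴ s⁻¹
Pressure gradient: |∂P/∂n| = 400 Pa / 649000 m = 6.16×10⁻⁴ Pa/m
Geostrophic balance (pressure-gradient force = Coriolis force):
V_g = (1/(fρ)) |∂P/∂n| = 6.16×10⁻⁴ / (1.08×10⁻⁴ × 0.928) = 6.13 m/s

6.13 m s⁻¹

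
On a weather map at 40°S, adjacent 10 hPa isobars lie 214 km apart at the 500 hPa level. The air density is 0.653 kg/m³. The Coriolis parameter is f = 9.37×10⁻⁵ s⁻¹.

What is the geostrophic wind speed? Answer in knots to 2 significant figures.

Pressure gradient: |∂P/∂n| = 1000 Pa / 214000 m = 4.67×10⁻³ Pa/m
Geostrophic balance (pressure-gradient force = Coriolis force):
V_g = (1/(fρ)) |∂P/∂n| = 4.67×10⁻³ / (9.37×10⁻⁵ × 0.653) = 76.4 m/s
Converting: 76.4 m/s × 1.944 = 150 knots

150 knots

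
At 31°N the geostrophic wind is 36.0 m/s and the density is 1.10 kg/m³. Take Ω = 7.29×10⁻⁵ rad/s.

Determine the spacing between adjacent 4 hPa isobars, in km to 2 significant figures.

130 km

Coriolis parameter at 31°N:
f = 2Ω sin φ = 2 × 7.29×10⁻⁵ × sin 31° = 7.51×10⁻⁵ s⁻¹
Geostrophic balance rearranged: |∂P/∂n| = f ρ V_g
|∂P/∂n| = 7.51×10⁻⁵ × 1.10 × 36.0 = 2.97×10⁻³ Pa/m
Isobar spacing: Δn = ΔP/|∂P/∂n| = 400 Pa / 2.97×10⁻³ Pa/m = 134514 m ≈ 130 km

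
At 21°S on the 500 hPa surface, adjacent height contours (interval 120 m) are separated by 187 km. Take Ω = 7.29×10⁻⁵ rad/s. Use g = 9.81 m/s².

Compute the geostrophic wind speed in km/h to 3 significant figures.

434 km/h

Coriolis parameter at 21°S:
f = 2Ω sin φ = 2 × 7.29×10⁻⁵ × sin 21° = 5.23×10⁻⁵ s⁻¹
Height gradient: |∂Z/∂n| = 120 m / 187000 m = 6.42×10⁻⁴
On a pressure surface, geostrophic balance gives V_g = (g/f)|∂Z/∂n|:
V_g = 9.81 × 6.42×10⁻⁴ / 5.23×10⁻⁵ = 120 m/s
Converting: 120 m/s × 3.6 = 434 km/h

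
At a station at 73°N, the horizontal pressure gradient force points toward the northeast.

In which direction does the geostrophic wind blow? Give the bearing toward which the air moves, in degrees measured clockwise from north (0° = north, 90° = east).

135°

The pressure-gradient force points toward the northeast (bearing 045°).
Geostrophic balance: in the Northern Hemisphere the Coriolis force deflects motion to the right, so the geostrophic wind blows 90° to the right of the pressure-gradient force (low pressure on the left).
Rotating 045° by 90° clockwise gives 135° — the wind blows toward the southeast.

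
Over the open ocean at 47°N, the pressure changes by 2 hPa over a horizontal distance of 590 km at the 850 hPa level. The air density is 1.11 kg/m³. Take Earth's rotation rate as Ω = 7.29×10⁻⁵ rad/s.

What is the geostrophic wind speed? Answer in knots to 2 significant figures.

5.6 knots

Coriolis parameter at 47°N:
f = 2Ω sin φ = 2 × 7.29×10⁻⁵ × sin 47° = 1.07×10⁻⁴ s⁻¹
Pressure gradient: |∂P/∂n| = 200 Pa / 590000 m = 3.39×10⁻⁴ Pa/m
Geostrophic balance (pressure-gradient force = Coriolis force):
V_g = (1/(fρ)) |∂P/∂n| = 3.39×10⁻⁴ / (1.07×10⁻⁴ × 1.11) = 2.86 m/s
Converting: 2.86 m/s × 1.944 = 5.6 knots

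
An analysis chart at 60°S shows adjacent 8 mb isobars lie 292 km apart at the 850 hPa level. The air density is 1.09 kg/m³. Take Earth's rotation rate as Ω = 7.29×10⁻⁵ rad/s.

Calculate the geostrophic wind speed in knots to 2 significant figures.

Coriolis parameter at 60°S:
f = 2Ω sin φ = 2 × 7.29×10⁻⁵ × sin 60° = 1.26×10⁻⁴ s⁻¹
Pressure gradient: |∂P/∂n| = 800 Pa / 292000 m = 2.74×10⁻³ Pa/m
Geostrophic balance (pressure-gradient force = Coriolis force):
V_g = (1/(fρ)) |∂P/∂n| = 2.74×10⁻³ / (1.26×10⁻⁴ × 1.09) = 19.9 m/s
Converting: 19.9 m/s × 1.944 = 39 knots

39 knots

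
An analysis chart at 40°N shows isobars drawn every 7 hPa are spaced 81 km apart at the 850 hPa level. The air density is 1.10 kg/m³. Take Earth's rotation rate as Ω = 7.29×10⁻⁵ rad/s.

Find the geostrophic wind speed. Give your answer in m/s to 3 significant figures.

83.8 m/s

Coriolis parameter at 40°N:
f = 2Ω sin φ = 2 × 7.29×10⁻⁵ × sin 40° = 9.37×10⁻⁵ s⁻¹
Pressure gradient: |∂P/∂n| = 700 Pa / 81000 m = 8.64×10⁻³ Pa/m
Geostrophic balance (pressure-gradient force = Coriolis force):
V_g = (1/(fρ)) |∂P/∂n| = 8.64×10⁻³ / (9.37×10⁻⁵ × 1.10) = 83.8 m/s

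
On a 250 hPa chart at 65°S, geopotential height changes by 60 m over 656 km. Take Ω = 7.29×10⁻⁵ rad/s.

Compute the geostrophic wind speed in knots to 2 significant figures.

13 knots

Coriolis parameter at 65°S:
f = 2Ω sin φ = 2 × 7.29×10⁻⁵ × sin 65° = 1.32×10⁻⁴ s⁻¹
Height gradient: |∂Z/∂n| = 60 m / 656000 m = 9.15×10⁻⁵
On a pressure surface, geostrophic balance gives V_g = (g/f)|∂Z/∂n|:
V_g = 9.81 × 9.15×10⁻⁵ / 1.32×10⁻⁴ = 6.79 m/s
Converting: 6.79 m/s × 1.944 = 13 knots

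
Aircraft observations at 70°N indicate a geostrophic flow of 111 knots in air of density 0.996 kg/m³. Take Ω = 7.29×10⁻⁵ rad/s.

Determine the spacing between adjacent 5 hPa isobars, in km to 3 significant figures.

64.2 km

Coriolis parameter at 70°N:
f = 2Ω sin φ = 2 × 7.29×10⁻⁵ × sin 70° = 1.37×10⁻⁴ s⁻¹
Wind speed in SI: 111 knots = 57.1 m/s
Geostrophic balance rearranged: |∂P/∂n| = f ρ V_g
|∂P/∂n| = 1.37×10⁻⁴ × 0.996 × 57.1 = 7.79×10⁻³ Pa/m
Isobar spacing: Δn = ΔP/|∂P/∂n| = 500 Pa / 7.79×10⁻³ Pa/m = 64166 m ≈ 64.2 km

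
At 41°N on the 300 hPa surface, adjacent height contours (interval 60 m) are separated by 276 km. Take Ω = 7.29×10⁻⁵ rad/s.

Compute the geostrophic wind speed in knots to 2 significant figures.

43 knots

Coriolis parameter at 41°N:
f = 2Ω sin φ = 2 × 7.29×10⁻⁵ × sin 41° = 9.57×10⁻⁵ s⁻¹
Height gradient: |∂Z/∂n| = 60 m / 276000 m = 2.17×10⁻⁴
On a pressure surface, geostrophic balance gives V_g = (g/f)|∂Z/∂n|:
V_g = 9.81 × 2.17×10⁻⁴ / 9.57×10⁻⁵ = 22.3 m/s
Converting: 22.3 m/s × 1.944 = 43 knots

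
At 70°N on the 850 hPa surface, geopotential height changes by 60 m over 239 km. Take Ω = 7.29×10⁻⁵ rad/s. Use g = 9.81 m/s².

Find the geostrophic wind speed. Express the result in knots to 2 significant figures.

Coriolis parameter at 70°N:
f = 2Ω sin φ = 2 × 7.29×10⁻⁵ × sin 70° = 1.37×10⁻⁴ s⁻¹
Height gradient: |∂Z/∂n| = 60 m / 239000 m = 2.51×10⁻⁴
On a pressure surface, geostrophic balance gives V_g = (g/f)|∂Z/∂n|:
V_g = 9.81 × 2.51×10⁻⁴ / 1.37×10⁻⁴ = 18.0 m/s
Converting: 18.0 m/s × 1.944 = 35 knots

35 knots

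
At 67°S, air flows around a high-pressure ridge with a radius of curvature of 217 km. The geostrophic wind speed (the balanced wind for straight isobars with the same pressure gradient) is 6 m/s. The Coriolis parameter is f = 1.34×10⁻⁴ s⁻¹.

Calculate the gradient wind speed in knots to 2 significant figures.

16 knots

Around a high, pressure-gradient force acts outward with centrifugal, so Coriolis balances both:
fV = (1/ρ)|∂P/∂n| + V²/R  →  V² − fR·V + fR·V_g = 0
With fR = 1.34×10⁻⁴ × 217×10³ m = 29.1 m/s:
V = [fR − √((fR)² − 4 fR V_g)]/2 = [29.1 − √(29.1² − 4×29.1×6)]/2 = 8.46 m/s
Supergeostrophic (V > V_g = 6 m/s), as expected around a high.
Converting: 8.46 m/s × 1.944 = 16 knots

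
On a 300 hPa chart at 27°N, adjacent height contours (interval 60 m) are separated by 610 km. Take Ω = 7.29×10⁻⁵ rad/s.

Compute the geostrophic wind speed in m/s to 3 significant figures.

Coriolis parameter at 27°N:
f = 2Ω sin φ = 2 × 7.29×10⁻⁵ × sin 27° = 6.62×10⁻⁵ s⁻¹
Height gradient: |∂Z/∂n| = 60 m / 610000 m = 9.84×10⁻⁵
On a pressure surface, geostrophic balance gives V_g = (g/f)|∂Z/∂n|:
V_g = 9.81 × 9.84×10⁻⁵ / 6.62×10⁻⁵ = 14.6 m/s

14.6 m/s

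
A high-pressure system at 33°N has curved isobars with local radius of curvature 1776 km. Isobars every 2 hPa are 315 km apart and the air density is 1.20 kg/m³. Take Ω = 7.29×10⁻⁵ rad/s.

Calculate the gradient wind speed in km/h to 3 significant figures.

Coriolis parameter at 33°N:
f = 2Ω sin φ = 2 × 7.29×10⁻⁵ × sin 33° = 7.94×10⁻⁵ s⁻¹
Pressure gradient: |∂P/∂n| = 200 Pa / 315000 m = 6.35×10⁻⁴ Pa/m
Geostrophic speed: V_g = |∂P/∂n|/(fρ) = 6.35×10⁻⁴/(7.94×10⁻⁵ × 1.20) = 6.66 m/s
Around a high, pressure-gradient force acts outward with centrifugal, so Coriolis balances both:
fV = (1/ρ)|∂P/∂n| + V²/R  →  V² − fR·V + fR·V_g = 0
With fR = 7.94×10⁻⁵ × 1776×10³ m = 141 m/s:
V = [fR − √((fR)² − 4 fR V_g)]/2 = [141 − √(141² − 4×141×6.66)]/2 = 7.01 m/s
Supergeostrophic (V > V_g = 6.66 m/s), as expected around a high.
Converting: 7.01 m/s × 3.6 = 25.2 km/h

25.2 km/h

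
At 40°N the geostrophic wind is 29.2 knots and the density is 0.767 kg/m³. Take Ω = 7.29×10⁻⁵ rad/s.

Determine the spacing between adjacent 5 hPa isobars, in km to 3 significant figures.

463 km

Coriolis parameter at 40°N:
f = 2Ω sin φ = 2 × 7.29×10⁻⁵ × sin 40° = 9.37×10⁻⁵ s⁻¹
Wind speed in SI: 29.2 knots = 15.0 m/s
Geostrophic balance rearranged: |∂P/∂n| = f ρ V_g
|∂P/∂n| = 9.37×10⁻⁵ × 0.767 × 15.0 = 1.08×10⁻³ Pa/m
Isobar spacing: Δn = ΔP/|∂P/∂n| = 500 Pa / 1.08×10⁻³ Pa/m = 463051 m ≈ 463 km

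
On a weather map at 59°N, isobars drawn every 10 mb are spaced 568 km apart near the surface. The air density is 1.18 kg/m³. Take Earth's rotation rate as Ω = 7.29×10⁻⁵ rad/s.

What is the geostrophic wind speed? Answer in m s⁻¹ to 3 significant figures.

Coriolis parameter at 59°N:
f = 2Ω sin φ = 2 × 7.29×10⁻⁵ × sin 59° = 1.25×10⁻⁴ s⁻¹
Pressure gradient: |∂P/∂n| = 1000 Pa / 568000 m = 1.76×10⁻³ Pa/m
Geostrophic balance (pressure-gradient force = Coriolis force):
V_g = (1/(fρ)) |∂P/∂n| = 1.76×10⁻³ / (1.25×10⁻⁴ × 1.18) = 11.9 m/s

11.9 m s⁻¹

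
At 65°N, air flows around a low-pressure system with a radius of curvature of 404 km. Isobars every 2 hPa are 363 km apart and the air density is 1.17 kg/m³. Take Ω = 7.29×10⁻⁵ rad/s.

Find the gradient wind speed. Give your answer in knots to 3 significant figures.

6.52 knots

Coriolis parameter at 65°N:
f = 2Ω sin φ = 2 × 7.29×10⁻⁵ × sin 65° = 1.32×10⁻⁴ s⁻¹
Pressure gradient: |∂P/∂n| = 200 Pa / 363000 m = 5.51×10⁻⁴ Pa/m
Geostrophic speed: V_g = |∂P/∂n|/(fρ) = 5.51×10⁻⁴/(1.32×10⁻⁴ × 1.17) = 3.56 m/s
Around a low, centrifugal force acts outward with Coriolis, so pressure-gradient force balances both:
(1/ρ)|∂P/∂n| = fV + V²/R  →  V² + fR·V − fR·V_g = 0
With fR = 1.32×10⁻⁴ × 404×10³ m = 53.4 m/s:
V = [−fR + √((fR)² + 4 fR V_g)]/2 = [−53.4 + √(53.4² + 4×53.4×3.56)]/2 = 3.35 m/s
Subgeostrophic (V < V_g = 3.56 m/s), as expected around a low.
Converting: 3.35 m/s × 1.944 = 6.52 knots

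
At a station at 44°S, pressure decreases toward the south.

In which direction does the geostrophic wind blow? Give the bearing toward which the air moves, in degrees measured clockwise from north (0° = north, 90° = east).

The pressure-gradient force points toward the south (bearing 180°).
Geostrophic balance: in the Southern Hemisphere the Coriolis force deflects motion to the left, so the geostrophic wind blows 90° to the left of the pressure-gradient force (low pressure on the right).
Rotating 180° by 90° counterclockwise gives 090° — the wind blows toward the east.

090°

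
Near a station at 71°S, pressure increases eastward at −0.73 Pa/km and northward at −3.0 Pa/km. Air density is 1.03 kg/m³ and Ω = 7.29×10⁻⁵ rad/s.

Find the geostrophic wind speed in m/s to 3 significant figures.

Coriolis parameter at 71°S:
f = 2Ω sin φ = 2 × 7.29×10⁻⁵ × sin 71° = 1.38×10⁻⁴ s⁻¹
In the Southern Hemisphere f is negative: f = −1.38×10⁻⁴ s⁻¹.
Component geostrophic relations (x east, y north):
u_g = −(1/(fρ)) ∂P/∂y,  v_g = (1/(fρ)) ∂P/∂x
u_g = −(−3.0×10⁻³)/(−1.38×10⁻⁴ × 1.03) = −21.1 m/s;  v_g = (−0.73×10⁻³)/(−1.38×10⁻⁴ × 1.03) = 5.14 m/s
|V_g| = √(u_g² + v_g²) = 21.7 m/s

21.7 m/s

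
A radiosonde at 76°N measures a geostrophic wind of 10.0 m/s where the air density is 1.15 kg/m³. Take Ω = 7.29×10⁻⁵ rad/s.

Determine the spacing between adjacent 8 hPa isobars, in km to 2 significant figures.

490 km

Coriolis parameter at 76°N:
f = 2Ω sin φ = 2 × 7.29×10⁻⁵ × sin 76° = 1.41×10⁻⁴ s⁻¹
Geostrophic balance rearranged: |∂P/∂n| = f ρ V_g
|∂P/∂n| = 1.41×10⁻⁴ × 1.15 × 10.0 = 1.63×10⁻³ Pa/m
Isobar spacing: Δn = ΔP/|∂P/∂n| = 800 Pa / 1.63×10⁻³ Pa/m = 491734 m ≈ 490 km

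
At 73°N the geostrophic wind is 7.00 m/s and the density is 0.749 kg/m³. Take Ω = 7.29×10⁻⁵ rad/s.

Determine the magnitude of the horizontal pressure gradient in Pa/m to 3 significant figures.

7.31×10⁻⁴ Pa/m

Coriolis parameter at 73°N:
f = 2Ω sin φ = 2 × 7.29×10⁻⁵ × sin 73° = 1.39×10⁻⁴ s⁻¹
Geostrophic balance rearranged: |∂P/∂n| = f ρ V_g
|∂P/∂n| = 1.39×10⁻⁴ × 0.749 × 7.00 = 7.31×10⁻⁴ Pa/m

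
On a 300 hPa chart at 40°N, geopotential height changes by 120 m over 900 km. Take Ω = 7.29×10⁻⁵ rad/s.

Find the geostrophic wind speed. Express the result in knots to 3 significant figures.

Coriolis parameter at 40°N:
f = 2Ω sin φ = 2 × 7.29×10⁻⁵ × sin 40° = 9.37×10⁻⁵ s⁻¹
Height gradient: |∂Z/∂n| = 120 m / 900000 m = 1.33×10⁻⁴
On a pressure surface, geostrophic balance gives V_g = (g/f)|∂Z/∂n|:
V_g = 9.81 × 1.33×10⁻⁴ / 9.37×10⁻⁵ = 14.0 m/s
Converting: 14.0 m/s × 1.944 = 27.1 knots

27.1 knots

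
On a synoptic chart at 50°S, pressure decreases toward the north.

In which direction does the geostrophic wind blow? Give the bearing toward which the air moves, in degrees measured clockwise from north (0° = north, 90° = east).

270°

The pressure-gradient force points toward the north (bearing 000°).
Geostrophic balance: in the Southern Hemisphere the Coriolis force deflects motion to the left, so the geostrophic wind blows 90° to the left of the pressure-gradient force (low pressure on the right).
Rotating 000° by 90° counterclockwise gives 270° — the wind blows toward the west.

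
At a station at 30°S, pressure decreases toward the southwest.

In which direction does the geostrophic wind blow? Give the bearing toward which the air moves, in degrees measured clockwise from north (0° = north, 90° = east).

135°

The pressure-gradient force points toward the southwest (bearing 225°).
Geostrophic balance: in the Southern Hemisphere the Coriolis force deflects motion to the left, so the geostrophic wind blows 90° to the left of the pressure-gradient force (low pressure on the right).
Rotating 225° by 90° counterclockwise gives 135° — the wind blows toward the southeast.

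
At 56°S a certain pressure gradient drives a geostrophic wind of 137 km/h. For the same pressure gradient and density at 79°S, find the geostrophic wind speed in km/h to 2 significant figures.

120 km/h

With the same pressure gradient and density, V_g ∝ 1/f ∝ 1/sin φ.
V₂ = V₁ · sin φ₁ / sin φ₂ = 137 × sin 56° / sin 79°
V₂ = 137 × 0.8290/0.9816 = 120 km/h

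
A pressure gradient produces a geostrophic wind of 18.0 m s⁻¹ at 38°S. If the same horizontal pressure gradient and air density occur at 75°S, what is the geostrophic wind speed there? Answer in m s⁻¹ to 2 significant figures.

11 m s⁻¹

With the same pressure gradient and density, V_g ∝ 1/f ∝ 1/sin φ.
V₂ = V₁ · sin φ₁ / sin φ₂ = 18.0 × sin 38° / sin 75°
V₂ = 18.0 × 0.6157/0.9659 = 11 m s⁻¹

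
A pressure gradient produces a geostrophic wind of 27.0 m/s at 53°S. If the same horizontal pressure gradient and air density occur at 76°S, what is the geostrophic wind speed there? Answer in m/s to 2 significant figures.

22 m/s

With the same pressure gradient and density, V_g ∝ 1/f ∝ 1/sin φ.
V₂ = V₁ · sin φ₁ / sin φ₂ = 27.0 × sin 53° / sin 76°
V₂ = 27.0 × 0.7986/0.9703 = 22 m/s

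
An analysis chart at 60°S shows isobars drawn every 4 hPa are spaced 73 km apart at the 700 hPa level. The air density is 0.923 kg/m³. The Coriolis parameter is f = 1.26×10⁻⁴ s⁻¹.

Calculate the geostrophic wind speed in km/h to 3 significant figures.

Pressure gradient: |∂P/∂n| = 400 Pa / 73000 m = 5.48×10⁻³ Pa/m
Geostrophic balance (pressure-gradient force = Coriolis force):
V_g = (1/(fρ)) |∂P/∂n| = 5.48×10⁻³ / (1.26×10⁻⁴ × 0.923) = 47.1 m/s
Converting: 47.1 m/s × 3.6 = 170 km/h

170 km/h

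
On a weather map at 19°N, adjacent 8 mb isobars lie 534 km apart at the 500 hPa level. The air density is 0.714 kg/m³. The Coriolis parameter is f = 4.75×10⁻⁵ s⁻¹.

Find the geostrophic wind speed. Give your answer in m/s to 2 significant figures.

Pressure gradient: |∂P/∂n| = 800 Pa / 534000 m = 1.50×10⁻³ Pa/m
Geostrophic balance (pressure-gradient force = Coriolis force):
V_g = (1/(fρ)) |∂P/∂n| = 1.50×10⁻³ / (4.75×10⁻⁵ × 0.714) = 44.2 m/s

44 m/s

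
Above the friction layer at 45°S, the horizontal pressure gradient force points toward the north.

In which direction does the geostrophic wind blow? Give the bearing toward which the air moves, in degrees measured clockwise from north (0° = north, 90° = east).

270°

The pressure-gradient force points toward the north (bearing 000°).
Geostrophic balance: in the Southern Hemisphere the Coriolis force deflects motion to the left, so the geostrophic wind blows 90° to the left of the pressure-gradient force (low pressure on the right).
Rotating 000° by 90° counterclockwise gives 270° — the wind blows toward the west.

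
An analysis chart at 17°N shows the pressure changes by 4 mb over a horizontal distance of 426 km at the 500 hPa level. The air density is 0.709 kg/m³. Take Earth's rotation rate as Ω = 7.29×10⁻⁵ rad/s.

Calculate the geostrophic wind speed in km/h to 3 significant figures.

112 km/h

Coriolis parameter at 17°N:
f = 2Ω sin φ = 2 × 7.29×10⁻⁵ × sin 17° = 4.26×10⁻⁵ s⁻¹
Pressure gradient: |∂P/∂n| = 400 Pa / 426000 m = 9.39×10⁻⁴ Pa/m
Geostrophic balance (pressure-gradient force = Coriolis force):
V_g = (1/(fρ)) |∂P/∂n| = 9.39×10⁻⁴ / (4.26×10⁻⁵ × 0.709) = 31.1 m/s
Converting: 31.1 m/s × 3.6 = 112 km/h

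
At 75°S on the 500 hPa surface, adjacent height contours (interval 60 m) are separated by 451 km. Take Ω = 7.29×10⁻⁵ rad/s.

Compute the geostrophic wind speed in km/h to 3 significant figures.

Coriolis parameter at 75°S:
f = 2Ω sin φ = 2 × 7.29×10⁻⁵ × sin 75° = 1.41×10⁻⁴ s⁻¹
Height gradient: |∂Z/∂n| = 60 m / 451000 m = 1.33×10⁻⁴
On a pressure surface, geostrophic balance gives V_g = (g/f)|∂Z/∂n|:
V_g = 9.81 × 1.33×10⁻⁴ / 1.41×10⁻⁴ = 9.27 m/s
Converting: 9.27 m/s × 3.6 = 33.4 km/h

33.4 km/h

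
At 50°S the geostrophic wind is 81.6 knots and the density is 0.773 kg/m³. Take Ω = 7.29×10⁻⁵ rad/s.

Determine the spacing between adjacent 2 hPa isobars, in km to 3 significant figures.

55.2 km

Coriolis parameter at 50°S:
f = 2Ω sin φ = 2 × 7.29×10⁻⁵ × sin 50° = 1.12×10⁻⁴ s⁻¹
Wind speed in SI: 81.6 knots = 42.0 m/s
Geostrophic balance rearranged: |∂P/∂n| = f ρ V_g
|∂P/∂n| = 1.12×10⁻⁴ × 0.773 × 42.0 = 3.62×10⁻³ Pa/m
Isobar spacing: Δn = ΔP/|∂P/∂n| = 200 Pa / 3.62×10⁻³ Pa/m = 55184 m ≈ 55.2 km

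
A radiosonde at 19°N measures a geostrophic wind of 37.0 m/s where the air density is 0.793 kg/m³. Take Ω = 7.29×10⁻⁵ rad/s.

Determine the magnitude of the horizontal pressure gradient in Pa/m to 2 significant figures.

1.4×10⁻³ Pa/m

Coriolis parameter at 19°N:
f = 2Ω sin φ = 2 × 7.29×10⁻⁵ × sin 19° = 4.75×10⁻⁵ s⁻¹
Geostrophic balance rearranged: |∂P/∂n| = f ρ V_g
|∂P/∂n| = 4.75×10⁻⁵ × 0.793 × 37.0 = 1.39×10⁻³ Pa/m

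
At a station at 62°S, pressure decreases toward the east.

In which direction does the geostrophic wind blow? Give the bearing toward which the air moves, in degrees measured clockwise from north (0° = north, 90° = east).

The pressure-gradient force points toward the east (bearing 090°).
Geostrophic balance: in the Southern Hemisphere the Coriolis force deflects motion to the left, so the geostrophic wind blows 90° to the left of the pressure-gradient force (low pressure on the right).
Rotating 090° by 90° counterclockwise gives 000° — the wind blows toward the north.

000°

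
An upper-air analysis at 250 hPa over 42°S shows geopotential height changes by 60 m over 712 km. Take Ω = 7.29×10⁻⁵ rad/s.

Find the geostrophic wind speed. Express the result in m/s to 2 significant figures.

8.5 m/s

Coriolis parameter at 42°S:
f = 2Ω sin φ = 2 × 7.29×10⁻⁵ × sin 42° = 9.76×10⁻⁵ s⁻¹
Height gradient: |∂Z/∂n| = 60 m / 712000 m = 8.43×10⁻⁵
On a pressure surface, geostrophic balance gives V_g = (g/f)|∂Z/∂n|:
V_g = 9.81 × 8.43×10⁻⁵ / 9.76×10⁻⁵ = 8.47 m/s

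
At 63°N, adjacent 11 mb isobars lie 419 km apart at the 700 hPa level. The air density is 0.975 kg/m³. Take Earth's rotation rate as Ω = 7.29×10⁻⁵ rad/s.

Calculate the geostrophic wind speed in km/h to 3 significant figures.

Coriolis parameter at 63°N:
f = 2Ω sin φ = 2 × 7.29×10⁻⁵ × sin 63° = 1.30×10⁻⁴ s⁻¹
Pressure gradient: |∂P/∂n| = 1100 Pa / 419000 m = 2.63×10⁻³ Pa/m
Geostrophic balance (pressure-gradient force = Coriolis force):
V_g = (1/(fρ)) |∂P/∂n| = 2.63×10⁻³ / (1.30×10⁻⁴ × 0.975) = 20.7 m/s
Converting: 20.7 m/s × 3.6 = 74.6 km/h

74.6 km/h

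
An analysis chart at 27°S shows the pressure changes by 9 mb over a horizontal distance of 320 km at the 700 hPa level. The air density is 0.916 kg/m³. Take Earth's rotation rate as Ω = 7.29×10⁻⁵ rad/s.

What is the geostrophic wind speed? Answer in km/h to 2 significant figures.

Coriolis parameter at 27°S:
f = 2Ω sin φ = 2 × 7.29×10⁻⁵ × sin 27° = 6.62×10⁻⁵ s⁻¹
Pressure gradient: |∂P/∂n| = 900 Pa / 320000 m = 2.81×10⁻³ Pa/m
Geostrophic balance (pressure-gradient force = Coriolis force):
V_g = (1/(fρ)) |∂P/∂n| = 2.81×10⁻³ / (6.62×10⁻⁵ × 0.916) = 46.4 m/s
Converting: 46.4 m/s × 3.6 = 170 km/h

170 km/h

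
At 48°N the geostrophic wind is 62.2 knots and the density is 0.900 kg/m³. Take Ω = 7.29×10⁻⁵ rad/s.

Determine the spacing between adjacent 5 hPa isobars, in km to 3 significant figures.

160 km

Coriolis parameter at 48°N:
f = 2Ω sin φ = 2 × 7.29×10⁻⁵ × sin 48° = 1.08×10⁻⁴ s⁻¹
Wind speed in SI: 62.2 knots = 32.0 m/s
Geostrophic balance rearranged: |∂P/∂n| = f ρ V_g
|∂P/∂n| = 1.08×10⁻⁴ × 0.900 × 32.0 = 3.12×10⁻³ Pa/m
Isobar spacing: Δn = ΔP/|∂P/∂n| = 500 Pa / 3.12×10⁻³ Pa/m = 160239 m ≈ 160 km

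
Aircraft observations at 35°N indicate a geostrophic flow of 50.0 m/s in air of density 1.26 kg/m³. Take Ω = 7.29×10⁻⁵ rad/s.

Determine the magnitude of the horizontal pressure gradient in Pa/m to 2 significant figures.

Coriolis parameter at 35°N:
f = 2Ω sin φ = 2 × 7.29×10⁻⁵ × sin 35° = 8.36×10⁻⁵ s⁻¹
Geostrophic balance rearranged: |∂P/∂n| = f ρ V_g
|∂P/∂n| = 8.36×10⁻⁵ × 1.26 × 50.0 = 5.27×10⁻³ Pa/m

5.3×10⁻³ Pa/m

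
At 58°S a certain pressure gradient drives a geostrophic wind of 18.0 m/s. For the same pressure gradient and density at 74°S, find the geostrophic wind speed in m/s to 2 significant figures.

With the same pressure gradient and density, V_g ∝ 1/f ∝ 1/sin φ.
V₂ = V₁ · sin φ₁ / sin φ₂ = 18.0 × sin 58° / sin 74°
V₂ = 18.0 × 0.8480/0.9613 = 16 m/s

16 m/s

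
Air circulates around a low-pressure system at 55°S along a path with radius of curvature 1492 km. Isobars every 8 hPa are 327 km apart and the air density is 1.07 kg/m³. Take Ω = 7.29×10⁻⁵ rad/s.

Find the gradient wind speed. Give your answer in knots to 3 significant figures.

Coriolis parameter at 55°S:
f = 2Ω sin φ = 2 × 7.29×10⁻⁵ × sin 55° = 1.19×10⁻⁴ s⁻¹
Pressure gradient: |∂P/∂n| = 800 Pa / 327000 m = 2.45×10⁻³ Pa/m
Geostrophic speed: V_g = |∂P/∂n|/(fρ) = 2.45×10⁻³/(1.19×10⁻⁴ × 1.07) = 19.1 m/s
Around a low, centrifugal force acts outward with Coriolis, so pressure-gradient force balances both:
(1/ρ)|∂P/∂n| = fV + V²/R  →  V² + fR·V − fR·V_g = 0
With fR = 1.19×10⁻⁴ × 1492×10³ m = 178 m/s:
V = [−fR + √((fR)² + 4 fR V_g)]/2 = [−178 + √(178² + 4×178×19.1)]/2 = 17.4 m/s
Subgeostrophic (V < V_g = 19.1 m/s), as expected around a low.
Converting: 17.4 m/s × 1.944 = 33.9 knots

33.9 knots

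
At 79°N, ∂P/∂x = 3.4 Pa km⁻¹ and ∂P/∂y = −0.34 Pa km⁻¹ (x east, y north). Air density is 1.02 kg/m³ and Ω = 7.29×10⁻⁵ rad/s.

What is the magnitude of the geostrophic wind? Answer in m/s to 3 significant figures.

Coriolis parameter at 79°N:
f = 2Ω sin φ = 2 × 7.29×10⁻⁵ × sin 79° = 1.43×10⁻⁴ s⁻¹
Component geostrophic relations (x east, y north):
u_g = −(1/(fρ)) ∂P/∂y,  v_g = (1/(fρ)) ∂P/∂x
u_g = −(−0.34×10⁻³)/(1.43×10⁻⁴ × 1.02) = 2.33 m/s;  v_g = (3.4×10⁻³)/(1.43×10⁻⁴ × 1.02) = 23.3 m/s
|V_g| = √(u_g² + v_g²) = 23.4 m/s

23.4 m/s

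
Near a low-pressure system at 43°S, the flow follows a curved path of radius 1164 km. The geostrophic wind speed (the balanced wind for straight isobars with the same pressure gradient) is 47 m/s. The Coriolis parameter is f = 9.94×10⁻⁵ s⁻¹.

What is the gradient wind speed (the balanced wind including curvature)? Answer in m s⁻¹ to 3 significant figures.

35.9 m s⁻¹

Around a low, centrifugal force acts outward with Coriolis, so pressure-gradient force balances both:
(1/ρ)|∂P/∂n| = fV + V²/R  →  V² + fR·V − fR·V_g = 0
With fR = 9.94×10⁻⁵ × 1164×10³ m = 116 m/s:
V = [−fR + √((fR)² + 4 fR V_g)]/2 = [−116 + √(116² + 4×116×47)]/2 = 35.9 m/s
Subgeostrophic (V < V_g = 47 m/s), as expected around a low.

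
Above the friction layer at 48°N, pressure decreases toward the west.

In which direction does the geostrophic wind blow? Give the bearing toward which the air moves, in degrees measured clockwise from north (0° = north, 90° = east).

000°

The pressure-gradient force points toward the west (bearing 270°).
Geostrophic balance: in the Northern Hemisphere the Coriolis force deflects motion to the right, so the geostrophic wind blows 90° to the right of the pressure-gradient force (low pressure on the left).
Rotating 270° by 90° clockwise gives 000° — the wind blows toward the north.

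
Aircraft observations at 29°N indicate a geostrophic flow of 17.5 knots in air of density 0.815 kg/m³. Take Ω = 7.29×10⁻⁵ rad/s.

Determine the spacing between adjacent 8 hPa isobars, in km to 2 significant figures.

1500 km

Coriolis parameter at 29°N:
f = 2Ω sin φ = 2 × 7.29×10⁻⁵ × sin 29° = 7.07×10⁻⁵ s⁻¹
Wind speed in SI: 17.5 knots = 9.00 m/s
Geostrophic balance rearranged: |∂P/∂n| = f ρ V_g
|∂P/∂n| = 7.07×10⁻⁵ × 0.815 × 9.00 = 5.19×10⁻⁴ Pa/m
Isobar spacing: Δn = ΔP/|∂P/∂n| = 800 Pa / 5.19×10⁻⁴ Pa/m = 1542508 m ≈ 1500 km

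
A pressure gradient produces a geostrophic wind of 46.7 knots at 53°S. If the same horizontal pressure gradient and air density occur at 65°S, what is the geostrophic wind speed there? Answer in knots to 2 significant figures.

41 knots

With the same pressure gradient and density, V_g ∝ 1/f ∝ 1/sin φ.
V₂ = V₁ · sin φ₁ / sin φ₂ = 46.7 × sin 53° / sin 65°
V₂ = 46.7 × 0.7986/0.9063 = 41 knots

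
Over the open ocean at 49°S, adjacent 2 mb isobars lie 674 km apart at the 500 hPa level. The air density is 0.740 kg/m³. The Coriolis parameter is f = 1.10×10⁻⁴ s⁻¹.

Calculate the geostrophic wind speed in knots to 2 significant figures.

Pressure gradient: |∂P/∂n| = 200 Pa / 674000 m = 2.97×10⁻⁴ Pa/m
Geostrophic balance (pressure-gradient force = Coriolis force):
V_g = (1/(fρ)) |∂P/∂n| = 2.97×10⁻⁴ / (1.10×10⁻⁴ × 0.740) = 3.65 m/s
Converting: 3.65 m/s × 1.944 = 7.1 knots

7.1 knots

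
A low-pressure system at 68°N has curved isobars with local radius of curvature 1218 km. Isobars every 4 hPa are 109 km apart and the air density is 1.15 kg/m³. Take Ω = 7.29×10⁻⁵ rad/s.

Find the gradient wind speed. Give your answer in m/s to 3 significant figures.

Coriolis parameter at 68°N:
f = 2Ω sin φ = 2 × 7.29×10⁻⁵ × sin 68° = 1.35×10⁻⁴ s⁻¹
Pressure gradient: |∂P/∂n| = 400 Pa / 109000 m = 3.67×10⁻³ Pa/m
Geostrophic speed: V_g = |∂P/∂n|/(fρ) = 3.67×10⁻³/(1.35×10⁻⁴ × 1.15) = 23.6 m/s
Around a low, centrifugal force acts outward with Coriolis, so pressure-gradient force balances both:
(1/ρ)|∂P/∂n| = fV + V²/R  →  V² + fR·V − fR·V_g = 0
With fR = 1.35×10⁻⁴ × 1218×10³ m = 165 m/s:
V = [−fR + √((fR)² + 4 fR V_g)]/2 = [−165 + √(165² + 4×165×23.6)]/2 = 20.9 m/s
Subgeostrophic (V < V_g = 23.6 m/s), as expected around a low.

20.9 m/s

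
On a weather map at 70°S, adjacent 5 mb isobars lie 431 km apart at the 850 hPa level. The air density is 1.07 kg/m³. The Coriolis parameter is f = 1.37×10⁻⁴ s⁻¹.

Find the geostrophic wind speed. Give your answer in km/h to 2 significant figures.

Pressure gradient: |∂P/∂n| = 500 Pa / 431000 m = 1.16×10⁻³ Pa/m
Geostrophic balance (pressure-gradient force = Coriolis force):
V_g = (1/(fρ)) |∂P/∂n| = 1.16×10⁻³ / (1.37×10⁻⁴ × 1.07) = 7.91 m/s
Converting: 7.91 m/s × 3.6 = 28 km/h

28 km/h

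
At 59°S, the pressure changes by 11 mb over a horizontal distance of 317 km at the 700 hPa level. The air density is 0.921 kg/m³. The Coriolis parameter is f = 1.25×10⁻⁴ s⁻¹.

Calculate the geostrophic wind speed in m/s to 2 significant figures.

Pressure gradient: |∂P/∂n| = 1100 Pa / 317000 m = 3.47×10⁻³ Pa/m
Geostrophic balance (pressure-gradient force = Coriolis force):
V_g = (1/(fρ)) |∂P/∂n| = 3.47×10⁻³ / (1.25×10⁻⁴ × 0.921) = 30.1 m/s

30 m/s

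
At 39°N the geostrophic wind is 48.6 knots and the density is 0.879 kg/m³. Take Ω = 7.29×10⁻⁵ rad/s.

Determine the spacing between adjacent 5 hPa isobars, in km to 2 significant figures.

250 km

Coriolis parameter at 39°N:
f = 2Ω sin φ = 2 × 7.29×10⁻⁵ × sin 39° = 9.18×10⁻⁵ s⁻¹
Wind speed in SI: 48.6 knots = 25.0 m/s
Geostrophic balance rearranged: |∂P/∂n| = f ρ V_g
|∂P/∂n| = 9.18×10⁻⁵ × 0.879 × 25.0 = 2.02×10⁻³ Pa/m
Isobar spacing: Δn = ΔP/|∂P/∂n| = 500 Pa / 2.02×10⁻³ Pa/m = 247958 m ≈ 250 km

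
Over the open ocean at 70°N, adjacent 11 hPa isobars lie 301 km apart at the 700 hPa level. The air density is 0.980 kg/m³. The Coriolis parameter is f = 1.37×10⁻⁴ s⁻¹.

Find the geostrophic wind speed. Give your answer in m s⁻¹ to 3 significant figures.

27.2 m s⁻¹

Pressure gradient: |∂P/∂n| = 1100 Pa / 301000 m = 3.65×10⁻³ Pa/m
Geostrophic balance (pressure-gradient force = Coriolis force):
V_g = (1/(fρ)) |∂P/∂n| = 3.65×10⁻³ / (1.37×10⁻⁴ × 0.980) = 27.2 m/s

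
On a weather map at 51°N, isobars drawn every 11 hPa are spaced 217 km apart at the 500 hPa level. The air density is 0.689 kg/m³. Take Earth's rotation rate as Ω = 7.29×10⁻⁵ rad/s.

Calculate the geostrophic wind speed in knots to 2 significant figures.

Coriolis parameter at 51°N:
f = 2Ω sin φ = 2 × 7.29×10⁻⁵ × sin 51° = 1.13×10⁻⁴ s⁻¹
Pressure gradient: |∂P/∂n| = 1100 Pa / 217000 m = 5.07×10⁻³ Pa/m
Geostrophic balance (pressure-gradient force = Coriolis force):
V_g = (1/(fρ)) |∂P/∂n| = 5.07×10⁻³ / (1.13×10⁻⁴ × 0.689) = 64.9 m/s
Converting: 64.9 m/s × 1.944 = 130 knots

130 knots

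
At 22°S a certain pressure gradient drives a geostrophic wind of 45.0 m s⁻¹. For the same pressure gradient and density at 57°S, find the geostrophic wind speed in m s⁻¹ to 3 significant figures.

20.1 m s⁻¹

With the same pressure gradient and density, V_g ∝ 1/f ∝ 1/sin φ.
V₂ = V₁ · sin φ₁ / sin φ₂ = 45.0 × sin 22° / sin 57°
V₂ = 45.0 × 0.3746/0.8387 = 20.1 m s⁻¹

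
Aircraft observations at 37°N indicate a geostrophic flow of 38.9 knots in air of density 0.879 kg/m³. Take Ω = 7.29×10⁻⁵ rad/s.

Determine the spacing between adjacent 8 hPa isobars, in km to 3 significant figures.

518 km

Coriolis parameter at 37°N:
f = 2Ω sin φ = 2 × 7.29×10⁻⁵ × sin 37° = 8.77×10⁻⁵ s⁻¹
Wind speed in SI: 38.9 knots = 20.0 m/s
Geostrophic balance rearranged: |∂P/∂n| = f ρ V_g
|∂P/∂n| = 8.77×10⁻⁵ × 0.879 × 20.0 = 1.54×10⁻³ Pa/m
Isobar spacing: Δn = ΔP/|∂P/∂n| = 800 Pa / 1.54×10⁻³ Pa/m = 518314 m ≈ 518 km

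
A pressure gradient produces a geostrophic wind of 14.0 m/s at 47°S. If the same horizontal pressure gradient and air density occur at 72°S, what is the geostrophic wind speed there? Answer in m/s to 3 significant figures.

With the same pressure gradient and density, V_g ∝ 1/f ∝ 1/sin φ.
V₂ = V₁ · sin φ₁ / sin φ₂ = 14.0 × sin 47° / sin 72°
V₂ = 14.0 × 0.7314/0.9511 = 10.8 m/s

10.8 m/s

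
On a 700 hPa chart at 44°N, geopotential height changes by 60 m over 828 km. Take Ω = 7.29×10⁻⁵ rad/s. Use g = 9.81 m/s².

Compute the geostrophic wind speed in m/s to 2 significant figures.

Coriolis parameter at 44°N:
f = 2Ω sin φ = 2 × 7.29×10⁻⁵ × sin 44° = 1.01×10⁻⁴ s⁻¹
Height gradient: |∂Z/∂n| = 60 m / 828000 m = 7.25×10⁻⁵
On a pressure surface, geostrophic balance gives V_g = (g/f)|∂Z/∂n|:
V_g = 9.81 × 7.25×10⁻⁵ / 1.01×10⁻⁴ = 7.02 m/s

7.0 m/s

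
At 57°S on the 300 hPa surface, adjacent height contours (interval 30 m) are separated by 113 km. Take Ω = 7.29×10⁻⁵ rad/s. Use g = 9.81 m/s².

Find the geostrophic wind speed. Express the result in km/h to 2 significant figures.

Coriolis parameter at 57°S:
f = 2Ω sin φ = 2 × 7.29×10⁻⁵ × sin 57° = 1.22×10⁻⁴ s⁻¹
Height gradient: |∂Z/∂n| = 30 m / 113000 m = 2.65×10⁻⁴
On a pressure surface, geostrophic balance gives V_g = (g/f)|∂Z/∂n|:
V_g = 9.81 × 2.65×10⁻⁴ / 1.22×10⁻⁴ = 21.3 m/s
Converting: 21.3 m/s × 3.6 = 77 km/h

77 km/h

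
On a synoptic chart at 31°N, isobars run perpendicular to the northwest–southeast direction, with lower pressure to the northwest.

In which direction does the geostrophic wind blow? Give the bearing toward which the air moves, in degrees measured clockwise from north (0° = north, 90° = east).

045°

The pressure-gradient force points toward the northwest (bearing 315°).
Geostrophic balance: in the Northern Hemisphere the Coriolis force deflects motion to the right, so the geostrophic wind blows 90° to the right of the pressure-gradient force (low pressure on the left).
Rotating 315° by 90° clockwise gives 045° — the wind blows toward the northeast.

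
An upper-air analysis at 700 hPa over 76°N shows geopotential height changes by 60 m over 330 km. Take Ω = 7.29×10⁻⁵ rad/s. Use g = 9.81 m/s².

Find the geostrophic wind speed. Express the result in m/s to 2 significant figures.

Coriolis parameter at 76°N:
f = 2Ω sin φ = 2 × 7.29×10⁻⁵ × sin 76° = 1.41×10⁻⁴ s⁻¹
Height gradient: |∂Z/∂n| = 60 m / 330000 m = 1.82×10⁻⁴
On a pressure surface, geostrophic balance gives V_g = (g/f)|∂Z/∂n|:
V_g = 9.81 × 1.82×10⁻⁴ / 1.41×10⁻⁴ = 12.6 m/s

13 m/s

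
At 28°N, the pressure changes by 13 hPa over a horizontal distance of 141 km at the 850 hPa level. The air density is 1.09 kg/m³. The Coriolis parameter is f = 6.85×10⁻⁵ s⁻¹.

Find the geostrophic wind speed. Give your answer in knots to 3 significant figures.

240 knots

Pressure gradient: |∂P/∂n| = 1300 Pa / 141000 m = 9.22×10⁻³ Pa/m
Geostrophic balance (pressure-gradient force = Coriolis force):
V_g = (1/(fρ)) |∂P/∂n| = 9.22×10⁻³ / (6.85×10⁻⁵ × 1.09) = 123 m/s
Converting: 123 m/s × 1.944 = 240 knots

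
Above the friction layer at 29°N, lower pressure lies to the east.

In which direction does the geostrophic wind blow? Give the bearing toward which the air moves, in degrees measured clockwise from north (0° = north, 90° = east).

180°

The pressure-gradient force points toward the east (bearing 090°).
Geostrophic balance: in the Northern Hemisphere the Coriolis force deflects motion to the right, so the geostrophic wind blows 90° to the right of the pressure-gradient force (low pressure on the left).
Rotating 090° by 90° clockwise gives 180° — the wind blows toward the south.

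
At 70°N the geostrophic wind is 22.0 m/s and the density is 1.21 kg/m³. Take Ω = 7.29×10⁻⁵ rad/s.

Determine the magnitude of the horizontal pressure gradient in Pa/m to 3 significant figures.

3.65×10⁻³ Pa/m

Coriolis parameter at 70°N:
f = 2Ω sin φ = 2 × 7.29×10⁻⁵ × sin 70° = 1.37×10⁻⁴ s⁻¹
Geostrophic balance rearranged: |∂P/∂n| = f ρ V_g
|∂P/∂n| = 1.37×10⁻⁴ × 1.21 × 22.0 = 3.65×10⁻³ Pa/m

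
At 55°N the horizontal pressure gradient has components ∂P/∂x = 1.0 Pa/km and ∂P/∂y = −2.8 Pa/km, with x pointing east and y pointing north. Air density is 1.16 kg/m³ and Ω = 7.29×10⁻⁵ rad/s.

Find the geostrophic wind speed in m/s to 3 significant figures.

21.5 m/s

Coriolis parameter at 55°N:
f = 2Ω sin φ = 2 × 7.29×10⁻⁵ × sin 55° = 1.19×10⁻⁴ s⁻¹
Component geostrophic relations (x east, y north):
u_g = −(1/(fρ)) ∂P/∂y,  v_g = (1/(fρ)) ∂P/∂x
u_g = −(−2.8×10⁻³)/(1.19×10⁻⁴ × 1.16) = 20.2 m/s;  v_g = (1.0×10⁻³)/(1.19×10⁻⁴ × 1.16) = 7.22 m/s
|V_g| = √(u_g² + v_g²) = 21.5 m/s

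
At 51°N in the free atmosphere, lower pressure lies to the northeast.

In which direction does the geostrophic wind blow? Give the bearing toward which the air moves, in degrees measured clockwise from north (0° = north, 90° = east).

The pressure-gradient force points toward the northeast (bearing 045°).
Geostrophic balance: in the Northern Hemisphere the Coriolis force deflects motion to the right, so the geostrophic wind blows 90° to the right of the pressure-gradient force (low pressure on the left).
Rotating 045° by 90° clockwise gives 135° — the wind blows toward the southeast.

135°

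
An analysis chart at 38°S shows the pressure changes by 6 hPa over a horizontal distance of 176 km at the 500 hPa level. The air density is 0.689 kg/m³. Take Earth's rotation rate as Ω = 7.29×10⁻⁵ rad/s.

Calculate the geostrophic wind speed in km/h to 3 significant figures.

198 km/h

Coriolis parameter at 38°S:
f = 2Ω sin φ = 2 × 7.29×10⁻⁵ × sin 38° = 8.98×10⁻⁵ s⁻¹
Pressure gradient: |∂P/∂n| = 600 Pa / 176000 m = 3.41×10⁻³ Pa/m
Geostrophic balance (pressure-gradient force = Coriolis force):
V_g = (1/(fρ)) |∂P/∂n| = 3.41×10⁻³ / (8.98×10⁻⁵ × 0.689) = 55.1 m/s
Converting: 55.1 m/s × 3.6 = 198 km/h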